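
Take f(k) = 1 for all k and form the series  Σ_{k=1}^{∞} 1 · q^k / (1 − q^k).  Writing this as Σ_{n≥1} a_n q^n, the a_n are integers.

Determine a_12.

q^12  k|12↦f(k): 12:1 6:1 4:1 3:1 2:1 1:1  a_12=6

a_12 = 6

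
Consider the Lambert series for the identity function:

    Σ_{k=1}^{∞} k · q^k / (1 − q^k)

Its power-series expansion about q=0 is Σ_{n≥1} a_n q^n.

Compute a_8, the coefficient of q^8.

q^8  k|8↦f(k): 1:1 2:2 4:4 8:8  a_8=15

a_8 = 15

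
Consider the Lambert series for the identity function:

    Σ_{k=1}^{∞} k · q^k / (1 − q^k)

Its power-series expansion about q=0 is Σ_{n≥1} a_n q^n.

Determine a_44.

q^44  k|44↦f(k): 1:1 2:2 4:4 11:11 22:22 44:44  a_44=84

a_44 = 84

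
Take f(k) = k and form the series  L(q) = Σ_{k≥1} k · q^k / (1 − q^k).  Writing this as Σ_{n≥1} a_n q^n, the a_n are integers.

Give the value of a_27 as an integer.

a_27 = 40

[q^27] f(27)=27,f(9)=9,f(3)=3,f(1)=1 ⇒ 40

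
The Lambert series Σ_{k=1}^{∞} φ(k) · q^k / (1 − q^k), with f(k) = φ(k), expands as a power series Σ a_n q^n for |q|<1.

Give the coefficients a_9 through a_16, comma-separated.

n=9: 9·1 3·3 1·9  φ→[6+2+1]=9
[q^10] φ(10)=4,φ(5)=4,φ(2)=1,φ(1)=1 ⇒ 10
q^11  k|11↦φ(k): 1:1 11:10  a_11=11
d|12:{1,2,3,4,6,12}  Σφ=1+1+2+2+2+4=12
d|13:{13,1}  Σφ=12+1=13
n=14: 1·14 2·7 7·2 14·1  φ→[1+1+6+6]=14
[q^15] φ(15)=8,φ(5)=4,φ(3)=2,φ(1)=1 ⇒ 15
q^16  k|16↦φ(k): 1:1 2:1 4:2 8:4 16:8  a_16=16

9, 10, 11, 12, 13, 14, 15, 16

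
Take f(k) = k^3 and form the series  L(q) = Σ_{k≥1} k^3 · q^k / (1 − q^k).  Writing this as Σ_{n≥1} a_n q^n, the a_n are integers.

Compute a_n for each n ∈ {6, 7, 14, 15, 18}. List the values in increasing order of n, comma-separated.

[q^6] f(6)=216,f(3)=27,f(2)=8,f(1)=1 ⇒ 252
n=7: 1·7 7·1  f→[1+343]=344
d|14:{1,2,7,14}  Σf=1+8+343+2744=3096
d|15:{15,5,3,1}  Σf=3375+125+27+1=3528
n=18: 18·1 9·2 6·3 3·6 2·9 1·18  f→[5832+729+216+27+8+1]=6813

252, 344, 3096, 3528, 6813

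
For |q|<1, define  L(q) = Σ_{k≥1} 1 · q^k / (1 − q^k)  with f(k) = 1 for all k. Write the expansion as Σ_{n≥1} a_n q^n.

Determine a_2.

a_2 = 2

q^2  k|2↦f(k): 1:1 2:1  a_2=2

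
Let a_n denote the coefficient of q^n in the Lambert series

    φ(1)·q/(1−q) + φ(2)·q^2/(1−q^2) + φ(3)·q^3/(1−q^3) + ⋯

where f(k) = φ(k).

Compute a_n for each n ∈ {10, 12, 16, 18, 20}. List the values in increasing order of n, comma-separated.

q^10  k|10↦φ(k): 10:4 5:4 2:1 1:1  a_10=10
n=12: 1·12 2·6 3·4 4·3 6·2 12·1  φ→[1+1+2+2+2+4]=12
n=16: 1·16 2·8 4·4 8·2 16·1  φ→[1+1+2+4+8]=16
d|18:{1,2,3,6,9,18}  Σφ=1+1+2+2+6+6=18
n=20: 20·1 10·2 5·4 4·5 2·10 1·20  φ→[8+4+4+2+1+1]=20

10, 12, 16, 18, 20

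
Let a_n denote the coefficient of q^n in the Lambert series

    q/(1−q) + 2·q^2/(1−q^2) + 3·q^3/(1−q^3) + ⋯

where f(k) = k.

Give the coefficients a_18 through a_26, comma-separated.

q^18  k|18↦f(k): 1:1 2:2 3:3 6:6 9:9 18:18  a_18=39
d|19:{1,19}  Σf=1+19=20
[q^20] f(1)=1,f(2)=2,f(4)=4,f(5)=5,f(10)=10,f(20)=20 ⇒ 42
[q^21] f(21)=21,f(7)=7,f(3)=3,f(1)=1 ⇒ 32
d|22:{22,11,2,1}  Σf=22+11+2+1=36
d|23:{1,23}  Σf=1+23=24
q^24  k|24↦f(k): 1:1 2:2 3:3 4:4 6:6 8:8 12:12 24:24  a_24=60
n=25: 1·25 5·5 25·1  f→[1+5+25]=31
d|26:{1,2,13,26}  Σf=1+2+13+26=42

39, 20, 42, 32, 36, 24, 60, 31, 42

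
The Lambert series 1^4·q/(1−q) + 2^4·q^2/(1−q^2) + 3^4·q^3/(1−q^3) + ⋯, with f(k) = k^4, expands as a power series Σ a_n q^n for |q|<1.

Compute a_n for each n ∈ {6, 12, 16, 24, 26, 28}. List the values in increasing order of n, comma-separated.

q^6  k|6↦f(k): 6:1296 3:81 2:16 1:1  a_6=1394
d|12:{12,6,4,3,2,1}  Σf=20736+1296+256+81+16+1=22386
[q^16] f(16)=65536,f(8)=4096,f(4)=256,f(2)=16,f(1)=1 ⇒ 69905
d|24:{1,2,3,4,6,8,12,24}  Σf=1+16+81+256+1296+4096+20736+331776=358258
q^26  k|26↦f(k): 26:456976 13:28561 2:16 1:1  a_26=485554
q^28  k|28↦f(k): 28:614656 14:38416 7:2401 4:256 2:16 1:1  a_28=655746

1394, 22386, 69905, 358258, 485554, 655746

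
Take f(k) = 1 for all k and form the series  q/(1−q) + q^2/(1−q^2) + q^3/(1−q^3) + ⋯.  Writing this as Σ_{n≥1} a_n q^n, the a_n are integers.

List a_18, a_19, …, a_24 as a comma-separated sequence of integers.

d|18:{18,9,6,3,2,1}  Σf=1+1+1+1+1+1=6
[q^19] f(19)=1,f(1)=1 ⇒ 2
d|20:{20,10,5,4,2,1}  Σf=1+1+1+1+1+1=6
q^21  k|21↦f(k): 1:1 3:1 7:1 21:1  a_21=4
d|22:{1,2,11,22}  Σf=1+1+1+1=4
[q^23] f(1)=1,f(23)=1 ⇒ 2
n=24: 1·24 2·12 3·8 4·6 6·4 8·3 12·2 24·1  f→[1+1+1+1+1+1+1+1]=8

6, 2, 6, 4, 4, 2, 8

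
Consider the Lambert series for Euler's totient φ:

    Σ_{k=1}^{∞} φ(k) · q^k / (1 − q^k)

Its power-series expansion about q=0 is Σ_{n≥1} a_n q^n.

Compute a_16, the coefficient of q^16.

n=16: 16·1 8·2 4·4 2·8 1·16  φ→[8+4+2+1+1]=16

a_16 = 16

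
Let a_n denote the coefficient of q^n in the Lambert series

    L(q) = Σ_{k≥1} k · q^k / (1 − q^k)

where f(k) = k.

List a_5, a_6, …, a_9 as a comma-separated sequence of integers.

6, 12, 8, 15, 13

q^5  k|5↦f(k): 5:5 1:1  a_5=6
n=6: 6·1 3·2 2·3 1·6  f→[6+3+2+1]=12
d|7:{1,7}  Σf=1+7=8
d|8:{8,4,2,1}  Σf=8+4+2+1=15
d|9:{9,3,1}  Σf=9+3+1=13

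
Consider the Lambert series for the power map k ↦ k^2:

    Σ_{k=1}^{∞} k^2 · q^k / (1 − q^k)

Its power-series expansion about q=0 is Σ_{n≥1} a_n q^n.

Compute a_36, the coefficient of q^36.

[q^36] f(1)=1,f(2)=4,f(3)=9,f(4)=16,f(6)=36,f(9)=81,f(12)=144,f(18)=324,f(36)=1296 ⇒ 1911

a_36 = 1911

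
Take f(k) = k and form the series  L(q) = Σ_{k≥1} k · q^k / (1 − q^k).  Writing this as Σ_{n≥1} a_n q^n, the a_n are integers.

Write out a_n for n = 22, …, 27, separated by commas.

[q^22] f(1)=1,f(2)=2,f(11)=11,f(22)=22 ⇒ 36
d|23:{1,23}  Σf=1+23=24
d|24:{24,12,8,6,4,3,2,1}  Σf=24+12+8+6+4+3+2+1=60
d|25:{1,5,25}  Σf=1+5+25=31
q^26  k|26↦f(k): 1:1 2:2 13:13 26:26  a_26=42
q^27  k|27↦f(k): 1:1 3:3 9:9 27:27  a_27=40

36, 24, 60, 31, 42, 40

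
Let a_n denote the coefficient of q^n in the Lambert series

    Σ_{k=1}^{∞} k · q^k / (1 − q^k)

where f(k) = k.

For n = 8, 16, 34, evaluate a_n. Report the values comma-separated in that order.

q^8  k|8↦f(k): 1:1 2:2 4:4 8:8  a_8=15
d|16:{1,2,4,8,16}  Σf=1+2+4+8+16=31
d|34:{34,17,2,1}  Σf=34+17+2+1=54

15, 31, 54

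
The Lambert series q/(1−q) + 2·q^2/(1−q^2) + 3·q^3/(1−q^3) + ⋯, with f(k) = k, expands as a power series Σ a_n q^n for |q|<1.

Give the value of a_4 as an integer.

a_4 = 7

d|4:{1,2,4}  Σf=1+2+4=7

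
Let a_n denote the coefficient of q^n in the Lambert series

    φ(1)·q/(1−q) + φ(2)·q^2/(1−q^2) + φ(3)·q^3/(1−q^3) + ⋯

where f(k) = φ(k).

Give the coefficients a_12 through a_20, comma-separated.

d|12:{1,2,3,4,6,12}  Σφ=1+1+2+2+2+4=12
[q^13] φ(1)=1,φ(13)=12 ⇒ 13
q^14  k|14↦φ(k): 1:1 2:1 7:6 14:6  a_14=14
q^15  k|15↦φ(k): 1:1 3:2 5:4 15:8  a_15=15
q^16  k|16↦φ(k): 16:8 8:4 4:2 2:1 1:1  a_16=16
q^17  k|17↦φ(k): 1:1 17:16  a_17=17
d|18:{18,9,6,3,2,1}  Σφ=6+6+2+2+1+1=18
n=19: 19·1 1·19  φ→[18+1]=19
q^20  k|20↦φ(k): 20:8 10:4 5:4 4:2 2:1 1:1  a_20=20

12, 13, 14, 15, 16, 17, 18, 19, 20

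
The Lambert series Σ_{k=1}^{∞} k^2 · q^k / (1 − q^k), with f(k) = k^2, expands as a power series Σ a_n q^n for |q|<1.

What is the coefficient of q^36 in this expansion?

q^36  k|36↦f(k): 36:1296 18:324 12:144 9:81 6:36 4:16 3:9 2:4 1:1  a_36=1911

a_36 = 1911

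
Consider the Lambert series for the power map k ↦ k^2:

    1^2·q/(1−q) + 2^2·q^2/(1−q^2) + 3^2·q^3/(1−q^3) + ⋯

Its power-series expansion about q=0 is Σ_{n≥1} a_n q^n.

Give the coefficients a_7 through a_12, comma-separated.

d|7:{7,1}  Σf=49+1=50
q^8  k|8↦f(k): 1:1 2:4 4:16 8:64  a_8=85
q^9  k|9↦f(k): 1:1 3:9 9:81  a_9=91
[q^10] f(1)=1,f(2)=4,f(5)=25,f(10)=100 ⇒ 130
q^11  k|11↦f(k): 1:1 11:121  a_11=122
d|12:{1,2,3,4,6,12}  Σf=1+4+9+16+36+144=210

50, 85, 91, 130, 122, 210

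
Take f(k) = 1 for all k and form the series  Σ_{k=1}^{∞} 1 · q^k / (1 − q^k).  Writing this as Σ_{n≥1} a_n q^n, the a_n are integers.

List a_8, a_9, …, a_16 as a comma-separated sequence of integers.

4, 3, 4, 2, 6, 2, 4, 4, 5

[q^8] f(1)=1,f(2)=1,f(4)=1,f(8)=1 ⇒ 4
n=9: 1·9 3·3 9·1  f→[1+1+1]=3
d|10:{1,2,5,10}  Σf=1+1+1+1=4
[q^11] f(11)=1,f(1)=1 ⇒ 2
[q^12] f(1)=1,f(2)=1,f(3)=1,f(4)=1,f(6)=1,f(12)=1 ⇒ 6
[q^13] f(13)=1,f(1)=1 ⇒ 2
q^14  k|14↦f(k): 14:1 7:1 2:1 1:1  a_14=4
q^15  k|15↦f(k): 15:1 5:1 3:1 1:1  a_15=4
[q^16] f(1)=1,f(2)=1,f(4)=1,f(8)=1,f(16)=1 ⇒ 5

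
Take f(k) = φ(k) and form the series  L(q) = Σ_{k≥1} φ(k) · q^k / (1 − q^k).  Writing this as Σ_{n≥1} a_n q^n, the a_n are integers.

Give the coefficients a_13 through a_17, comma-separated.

d|13:{13,1}  Σφ=12+1=13
[q^14] φ(1)=1,φ(2)=1,φ(7)=6,φ(14)=6 ⇒ 14
q^15  k|15↦φ(k): 15:8 5:4 3:2 1:1  a_15=15
d|16:{16,8,4,2,1}  Σφ=8+4+2+1+1=16
q^17  k|17↦φ(k): 1:1 17:16  a_17=17

13, 14, 15, 16, 17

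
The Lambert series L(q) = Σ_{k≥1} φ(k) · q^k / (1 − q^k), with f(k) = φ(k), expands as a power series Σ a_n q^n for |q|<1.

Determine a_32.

d|32:{32,16,8,4,2,1}  Σφ=16+8+4+2+1+1=32

a_32 = 32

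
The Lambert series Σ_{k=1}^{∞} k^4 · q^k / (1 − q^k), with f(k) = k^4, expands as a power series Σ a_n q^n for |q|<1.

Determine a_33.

a_33 = 1200644

[q^33] f(1)=1,f(3)=81,f(11)=14641,f(33)=1185921 ⇒ 1200644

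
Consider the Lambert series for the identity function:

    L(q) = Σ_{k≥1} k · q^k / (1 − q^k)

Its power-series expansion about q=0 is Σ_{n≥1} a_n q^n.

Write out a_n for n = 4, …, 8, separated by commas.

7, 6, 12, 8, 15

n=4: 1·4 2·2 4·1  f→[1+2+4]=7
q^5  k|5↦f(k): 5:5 1:1  a_5=6
n=6: 1·6 2·3 3·2 6·1  f→[1+2+3+6]=12
n=7: 1·7 7·1  f→[1+7]=8
d|8:{8,4,2,1}  Σf=8+4+2+1=15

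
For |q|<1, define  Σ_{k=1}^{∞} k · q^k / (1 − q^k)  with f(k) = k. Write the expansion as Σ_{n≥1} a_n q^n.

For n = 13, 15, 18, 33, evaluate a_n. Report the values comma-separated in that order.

[q^13] f(13)=13,f(1)=1 ⇒ 14
n=15: 1·15 3·5 5·3 15·1  f→[1+3+5+15]=24
d|18:{18,9,6,3,2,1}  Σf=18+9+6+3+2+1=39
q^33  k|33↦f(k): 33:33 11:11 3:3 1:1  a_33=48

14, 24, 39, 48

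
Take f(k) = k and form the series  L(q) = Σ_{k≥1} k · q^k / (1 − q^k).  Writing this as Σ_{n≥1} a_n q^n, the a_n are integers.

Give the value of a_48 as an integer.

a_48 = 124

[q^48] f(48)=48,f(24)=24,f(16)=16,f(12)=12,f(8)=8,f(6)=6,f(4)=4,f(3)=3,f(2)=2,f(1)=1 ⇒ 124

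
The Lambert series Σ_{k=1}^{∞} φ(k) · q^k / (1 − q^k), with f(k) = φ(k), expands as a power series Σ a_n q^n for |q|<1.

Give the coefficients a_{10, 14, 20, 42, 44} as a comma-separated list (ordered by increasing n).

q^10  k|10↦φ(k): 1:1 2:1 5:4 10:4  a_10=10
q^14  k|14↦φ(k): 1:1 2:1 7:6 14:6  a_14=14
d|20:{1,2,4,5,10,20}  Σφ=1+1+2+4+4+8=20
[q^42] φ(42)=12,φ(21)=12,φ(14)=6,φ(7)=6,φ(6)=2,φ(3)=2,φ(2)=1,φ(1)=1 ⇒ 42
n=44: 1·44 2·22 4·11 11·4 22·2 44·1  φ→[1+1+2+10+10+20]=44

10, 14, 20, 42, 44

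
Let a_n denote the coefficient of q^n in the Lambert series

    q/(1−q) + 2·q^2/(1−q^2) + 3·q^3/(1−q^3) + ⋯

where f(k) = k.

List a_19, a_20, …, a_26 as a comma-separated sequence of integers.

20, 42, 32, 36, 24, 60, 31, 42

n=19: 1·19 19·1  f→[1+19]=20
n=20: 20·1 10·2 5·4 4·5 2·10 1·20  f→[20+10+5+4+2+1]=42
q^21  k|21↦f(k): 1:1 3:3 7:7 21:21  a_21=32
d|22:{22,11,2,1}  Σf=22+11+2+1=36
n=23: 23·1 1·23  f→[23+1]=24
n=24: 1·24 2·12 3·8 4·6 6·4 8·3 12·2 24·1  f→[1+2+3+4+6+8+12+24]=60
d|25:{25,5,1}  Σf=25+5+1=31
n=26: 1·26 2·13 13·2 26·1  f→[1+2+13+26]=42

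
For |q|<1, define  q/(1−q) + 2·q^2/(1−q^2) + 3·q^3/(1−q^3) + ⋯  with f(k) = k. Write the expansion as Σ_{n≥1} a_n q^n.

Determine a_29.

a_29 = 30

[q^29] f(29)=29,f(1)=1 ⇒ 30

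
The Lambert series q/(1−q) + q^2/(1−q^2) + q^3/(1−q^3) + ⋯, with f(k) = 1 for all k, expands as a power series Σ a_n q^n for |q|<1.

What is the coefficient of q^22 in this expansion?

a_22 = 4

q^22  k|22↦f(k): 22:1 11:1 2:1 1:1  a_22=4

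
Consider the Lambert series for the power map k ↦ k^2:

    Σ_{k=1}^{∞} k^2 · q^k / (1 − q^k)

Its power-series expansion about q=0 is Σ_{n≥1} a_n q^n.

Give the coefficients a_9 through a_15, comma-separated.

91, 130, 122, 210, 170, 250, 260

[q^9] f(9)=81,f(3)=9,f(1)=1 ⇒ 91
q^10  k|10↦f(k): 10:100 5:25 2:4 1:1  a_10=130
q^11  k|11↦f(k): 1:1 11:121  a_11=122
[q^12] f(12)=144,f(6)=36,f(4)=16,f(3)=9,f(2)=4,f(1)=1 ⇒ 210
d|13:{1,13}  Σf=1+169=170
q^14  k|14↦f(k): 1:1 2:4 7:49 14:196  a_14=250
q^15  k|15↦f(k): 1:1 3:9 5:25 15:225  a_15=260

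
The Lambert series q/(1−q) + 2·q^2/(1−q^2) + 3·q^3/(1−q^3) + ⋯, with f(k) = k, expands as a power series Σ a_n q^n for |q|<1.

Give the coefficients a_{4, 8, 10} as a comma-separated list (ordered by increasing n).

d|4:{1,2,4}  Σf=1+2+4=7
n=8: 8·1 4·2 2·4 1·8  f→[8+4+2+1]=15
[q^10] f(10)=10,f(5)=5,f(2)=2,f(1)=1 ⇒ 18

7, 15, 18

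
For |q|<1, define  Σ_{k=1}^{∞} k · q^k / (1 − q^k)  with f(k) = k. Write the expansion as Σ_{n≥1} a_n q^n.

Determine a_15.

a_15 = 24

[q^15] f(1)=1,f(3)=3,f(5)=5,f(15)=15 ⇒ 24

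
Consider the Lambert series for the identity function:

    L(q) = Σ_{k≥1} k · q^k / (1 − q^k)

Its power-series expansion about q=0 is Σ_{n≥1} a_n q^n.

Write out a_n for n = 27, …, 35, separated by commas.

40, 56, 30, 72, 32, 63, 48, 54, 48

n=27: 27·1 9·3 3·9 1·27  f→[27+9+3+1]=40
q^28  k|28↦f(k): 1:1 2:2 4:4 7:7 14:14 28:28  a_28=56
[q^29] f(1)=1,f(29)=29 ⇒ 30
n=30: 30·1 15·2 10·3 6·5 5·6 3·10 2·15 1·30  f→[30+15+10+6+5+3+2+1]=72
[q^31] f(31)=31,f(1)=1 ⇒ 32
[q^32] f(32)=32,f(16)=16,f(8)=8,f(4)=4,f(2)=2,f(1)=1 ⇒ 63
n=33: 33·1 11·3 3·11 1·33  f→[33+11+3+1]=48
q^34  k|34↦f(k): 34:34 17:17 2:2 1:1  a_34=54
d|35:{35,7,5,1}  Σf=35+7+5+1=48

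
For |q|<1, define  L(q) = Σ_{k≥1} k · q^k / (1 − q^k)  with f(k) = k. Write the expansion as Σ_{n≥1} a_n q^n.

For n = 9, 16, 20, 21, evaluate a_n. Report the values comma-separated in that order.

13, 31, 42, 32

[q^9] f(9)=9,f(3)=3,f(1)=1 ⇒ 13
d|16:{1,2,4,8,16}  Σf=1+2+4+8+16=31
[q^20] f(1)=1,f(2)=2,f(4)=4,f(5)=5,f(10)=10,f(20)=20 ⇒ 42
q^21  k|21↦f(k): 1:1 3:3 7:7 21:21  a_21=32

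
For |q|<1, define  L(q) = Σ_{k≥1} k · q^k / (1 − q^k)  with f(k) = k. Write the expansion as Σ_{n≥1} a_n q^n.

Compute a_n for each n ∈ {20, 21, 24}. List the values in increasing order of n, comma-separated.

[q^20] f(1)=1,f(2)=2,f(4)=4,f(5)=5,f(10)=10,f(20)=20 ⇒ 42
n=21: 21·1 7·3 3·7 1·21  f→[21+7+3+1]=32
[q^24] f(1)=1,f(2)=2,f(3)=3,f(4)=4,f(6)=6,f(8)=8,f(12)=12,f(24)=24 ⇒ 60

42, 32, 60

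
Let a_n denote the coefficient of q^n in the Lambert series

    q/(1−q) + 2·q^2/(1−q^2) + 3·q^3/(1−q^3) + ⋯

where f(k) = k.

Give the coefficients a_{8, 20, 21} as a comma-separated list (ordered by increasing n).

[q^8] f(8)=8,f(4)=4,f(2)=2,f(1)=1 ⇒ 15
d|20:{20,10,5,4,2,1}  Σf=20+10+5+4+2+1=42
[q^21] f(21)=21,f(7)=7,f(3)=3,f(1)=1 ⇒ 32

15, 42, 32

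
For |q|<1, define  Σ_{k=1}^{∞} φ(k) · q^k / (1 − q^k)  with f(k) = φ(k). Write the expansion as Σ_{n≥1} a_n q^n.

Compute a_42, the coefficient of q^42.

q^42  k|42↦φ(k): 1:1 2:1 3:2 6:2 7:6 14:6 21:12 42:12  a_42=42

a_42 = 42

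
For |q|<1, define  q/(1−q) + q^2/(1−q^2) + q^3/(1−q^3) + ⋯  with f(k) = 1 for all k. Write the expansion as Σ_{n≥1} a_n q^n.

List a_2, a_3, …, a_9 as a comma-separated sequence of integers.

n=2: 2·1 1·2  f→[1+1]=2
d|3:{1,3}  Σf=1+1=2
q^4  k|4↦f(k): 1:1 2:1 4:1  a_4=3
[q^5] f(1)=1,f(5)=1 ⇒ 2
q^6  k|6↦f(k): 1:1 2:1 3:1 6:1  a_6=4
d|7:{1,7}  Σf=1+1=2
d|8:{1,2,4,8}  Σf=1+1+1+1=4
q^9  k|9↦f(k): 1:1 3:1 9:1  a_9=3

2, 2, 3, 2, 4, 2, 4, 3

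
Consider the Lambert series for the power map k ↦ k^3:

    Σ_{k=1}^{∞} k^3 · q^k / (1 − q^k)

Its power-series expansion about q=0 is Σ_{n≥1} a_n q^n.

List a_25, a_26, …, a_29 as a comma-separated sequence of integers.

q^25  k|25↦f(k): 25:15625 5:125 1:1  a_25=15751
[q^26] f(1)=1,f(2)=8,f(13)=2197,f(26)=17576 ⇒ 19782
q^27  k|27↦f(k): 1:1 3:27 9:729 27:19683  a_27=20440
q^28  k|28↦f(k): 28:21952 14:2744 7:343 4:64 2:8 1:1  a_28=25112
d|29:{29,1}  Σf=24389+1=24390

15751, 19782, 20440, 25112, 24390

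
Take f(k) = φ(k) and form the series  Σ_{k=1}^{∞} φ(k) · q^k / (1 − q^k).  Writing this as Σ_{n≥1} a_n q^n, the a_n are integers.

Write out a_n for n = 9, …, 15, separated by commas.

n=9: 9·1 3·3 1·9  φ→[6+2+1]=9
d|10:{10,5,2,1}  Σφ=4+4+1+1=10
[q^11] φ(1)=1,φ(11)=10 ⇒ 11
[q^12] φ(1)=1,φ(2)=1,φ(3)=2,φ(4)=2,φ(6)=2,φ(12)=4 ⇒ 12
[q^13] φ(1)=1,φ(13)=12 ⇒ 13
q^14  k|14↦φ(k): 14:6 7:6 2:1 1:1  a_14=14
n=15: 15·1 5·3 3·5 1·15  φ→[8+4+2+1]=15

9, 10, 11, 12, 13, 14, 15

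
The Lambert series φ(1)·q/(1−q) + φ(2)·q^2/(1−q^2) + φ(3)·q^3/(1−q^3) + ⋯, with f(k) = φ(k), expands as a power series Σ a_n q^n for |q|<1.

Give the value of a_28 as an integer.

n=28: 28·1 14·2 7·4 4·7 2·14 1·28  φ→[12+6+6+2+1+1]=28

a_28 = 28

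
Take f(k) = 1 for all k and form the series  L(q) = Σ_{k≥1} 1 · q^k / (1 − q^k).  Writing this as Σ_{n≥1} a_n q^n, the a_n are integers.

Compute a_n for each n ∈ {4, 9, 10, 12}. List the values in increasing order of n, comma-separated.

d|4:{1,2,4}  Σf=1+1+1=3
n=9: 9·1 3·3 1·9  f→[1+1+1]=3
[q^10] f(1)=1,f(2)=1,f(5)=1,f(10)=1 ⇒ 4
n=12: 1·12 2·6 3·4 4·3 6·2 12·1  f→[1+1+1+1+1+1]=6

3, 3, 4, 6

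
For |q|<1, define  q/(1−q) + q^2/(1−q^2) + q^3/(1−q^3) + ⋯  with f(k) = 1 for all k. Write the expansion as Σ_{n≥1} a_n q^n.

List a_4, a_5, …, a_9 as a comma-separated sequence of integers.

3, 2, 4, 2, 4, 3

q^4  k|4↦f(k): 1:1 2:1 4:1  a_4=3
n=5: 1·5 5·1  f→[1+1]=2
d|6:{6,3,2,1}  Σf=1+1+1+1=4
q^7  k|7↦f(k): 1:1 7:1  a_7=2
[q^8] f(8)=1,f(4)=1,f(2)=1,f(1)=1 ⇒ 4
d|9:{9,3,1}  Σf=1+1+1=3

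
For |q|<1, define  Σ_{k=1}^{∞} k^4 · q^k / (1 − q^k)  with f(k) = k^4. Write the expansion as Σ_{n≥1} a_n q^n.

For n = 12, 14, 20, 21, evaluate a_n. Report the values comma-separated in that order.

22386, 40834, 170898, 196964

n=12: 1·12 2·6 3·4 4·3 6·2 12·1  f→[1+16+81+256+1296+20736]=22386
[q^14] f(1)=1,f(2)=16,f(7)=2401,f(14)=38416 ⇒ 40834
n=20: 20·1 10·2 5·4 4·5 2·10 1·20  f→[160000+10000+625+256+16+1]=170898
[q^21] f(1)=1,f(3)=81,f(7)=2401,f(21)=194481 ⇒ 196964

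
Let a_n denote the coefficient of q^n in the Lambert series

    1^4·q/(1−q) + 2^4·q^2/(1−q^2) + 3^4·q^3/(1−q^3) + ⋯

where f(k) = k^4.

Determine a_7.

[q^7] f(7)=2401,f(1)=1 ⇒ 2402

a_7 = 2402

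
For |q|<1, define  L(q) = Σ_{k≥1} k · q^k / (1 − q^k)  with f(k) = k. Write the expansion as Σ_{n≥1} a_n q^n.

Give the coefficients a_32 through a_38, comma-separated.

63, 48, 54, 48, 91, 38, 60

d|32:{32,16,8,4,2,1}  Σf=32+16+8+4+2+1=63
d|33:{33,11,3,1}  Σf=33+11+3+1=48
n=34: 34·1 17·2 2·17 1·34  f→[34+17+2+1]=54
q^35  k|35↦f(k): 35:35 7:7 5:5 1:1  a_35=48
q^36  k|36↦f(k): 1:1 2:2 3:3 4:4 6:6 9:9 12:12 18:18 36:36  a_36=91
d|37:{37,1}  Σf=37+1=38
[q^38] f(38)=38,f(19)=19,f(2)=2,f(1)=1 ⇒ 60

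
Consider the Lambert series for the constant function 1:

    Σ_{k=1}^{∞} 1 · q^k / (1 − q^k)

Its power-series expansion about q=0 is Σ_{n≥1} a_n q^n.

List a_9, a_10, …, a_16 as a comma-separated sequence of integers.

d|9:{1,3,9}  Σf=1+1+1=3
q^10  k|10↦f(k): 1:1 2:1 5:1 10:1  a_10=4
d|11:{11,1}  Σf=1+1=2
d|12:{1,2,3,4,6,12}  Σf=1+1+1+1+1+1=6
[q^13] f(1)=1,f(13)=1 ⇒ 2
q^14  k|14↦f(k): 14:1 7:1 2:1 1:1  a_14=4
q^15  k|15↦f(k): 1:1 3:1 5:1 15:1  a_15=4
q^16  k|16↦f(k): 1:1 2:1 4:1 8:1 16:1  a_16=5

3, 4, 2, 6, 2, 4, 4, 5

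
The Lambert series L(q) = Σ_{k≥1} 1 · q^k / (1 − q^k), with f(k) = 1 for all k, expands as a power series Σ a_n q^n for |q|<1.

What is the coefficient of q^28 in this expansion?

d|28:{28,14,7,4,2,1}  Σf=1+1+1+1+1+1=6

a_28 = 6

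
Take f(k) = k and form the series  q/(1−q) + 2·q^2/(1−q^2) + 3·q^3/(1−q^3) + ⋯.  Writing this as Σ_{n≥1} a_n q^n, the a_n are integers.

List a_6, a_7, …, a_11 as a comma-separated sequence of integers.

n=6: 1·6 2·3 3·2 6·1  f→[1+2+3+6]=12
n=7: 1·7 7·1  f→[1+7]=8
d|8:{1,2,4,8}  Σf=1+2+4+8=15
n=9: 9·1 3·3 1·9  f→[9+3+1]=13
[q^10] f(1)=1,f(2)=2,f(5)=5,f(10)=10 ⇒ 18
d|11:{1,11}  Σf=1+11=12

12, 8, 15, 13, 18, 12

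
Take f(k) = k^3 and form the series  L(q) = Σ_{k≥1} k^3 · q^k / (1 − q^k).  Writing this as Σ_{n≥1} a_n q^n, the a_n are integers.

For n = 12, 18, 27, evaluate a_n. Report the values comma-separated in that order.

n=12: 1·12 2·6 3·4 4·3 6·2 12·1  f→[1+8+27+64+216+1728]=2044
[q^18] f(18)=5832,f(9)=729,f(6)=216,f(3)=27,f(2)=8,f(1)=1 ⇒ 6813
d|27:{1,3,9,27}  Σf=1+27+729+19683=20440

2044, 6813, 20440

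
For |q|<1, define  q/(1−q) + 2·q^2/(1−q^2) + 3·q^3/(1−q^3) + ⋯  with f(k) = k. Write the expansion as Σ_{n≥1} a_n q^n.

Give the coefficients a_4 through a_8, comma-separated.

n=4: 1·4 2·2 4·1  f→[1+2+4]=7
[q^5] f(1)=1,f(5)=5 ⇒ 6
d|6:{1,2,3,6}  Σf=1+2+3+6=12
n=7: 1·7 7·1  f→[1+7]=8
q^8  k|8↦f(k): 8:8 4:4 2:2 1:1  a_8=15

7, 6, 12, 8, 15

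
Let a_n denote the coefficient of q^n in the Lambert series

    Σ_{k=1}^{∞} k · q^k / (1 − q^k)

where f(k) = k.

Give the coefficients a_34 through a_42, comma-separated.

54, 48, 91, 38, 60, 56, 90, 42, 96

[q^34] f(34)=34,f(17)=17,f(2)=2,f(1)=1 ⇒ 54
q^35  k|35↦f(k): 35:35 7:7 5:5 1:1  a_35=48
[q^36] f(1)=1,f(2)=2,f(3)=3,f(4)=4,f(6)=6,f(9)=9,f(12)=12,f(18)=18,f(36)=36 ⇒ 91
d|37:{37,1}  Σf=37+1=38
d|38:{1,2,19,38}  Σf=1+2+19+38=60
d|39:{39,13,3,1}  Σf=39+13+3+1=56
n=40: 1·40 2·20 4·10 5·8 8·5 10·4 20·2 40·1  f→[1+2+4+5+8+10+20+40]=90
[q^41] f(41)=41,f(1)=1 ⇒ 42
q^42  k|42↦f(k): 1:1 2:2 3:3 6:6 7:7 14:14 21:21 42:42  a_42=96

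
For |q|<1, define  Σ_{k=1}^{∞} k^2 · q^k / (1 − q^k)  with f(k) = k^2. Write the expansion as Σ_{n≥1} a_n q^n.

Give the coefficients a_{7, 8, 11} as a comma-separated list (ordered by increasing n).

n=7: 1·7 7·1  f→[1+49]=50
d|8:{1,2,4,8}  Σf=1+4+16+64=85
d|11:{1,11}  Σf=1+121=122

50, 85, 122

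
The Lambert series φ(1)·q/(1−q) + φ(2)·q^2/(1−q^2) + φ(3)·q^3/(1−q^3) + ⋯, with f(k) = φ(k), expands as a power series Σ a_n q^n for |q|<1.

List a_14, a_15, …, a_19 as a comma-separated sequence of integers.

q^14  k|14↦φ(k): 1:1 2:1 7:6 14:6  a_14=14
q^15  k|15↦φ(k): 1:1 3:2 5:4 15:8  a_15=15
n=16: 16·1 8·2 4·4 2·8 1·16  φ→[8+4+2+1+1]=16
n=17: 1·17 17·1  φ→[1+16]=17
d|18:{18,9,6,3,2,1}  Σφ=6+6+2+2+1+1=18
q^19  k|19↦φ(k): 1:1 19:18  a_19=19

14, 15, 16, 17, 18, 19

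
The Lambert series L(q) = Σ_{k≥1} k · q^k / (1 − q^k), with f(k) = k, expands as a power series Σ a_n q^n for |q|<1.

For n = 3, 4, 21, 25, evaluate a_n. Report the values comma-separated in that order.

4, 7, 32, 31

d|3:{3,1}  Σf=3+1=4
d|4:{1,2,4}  Σf=1+2+4=7
[q^21] f(21)=21,f(7)=7,f(3)=3,f(1)=1 ⇒ 32
d|25:{25,5,1}  Σf=25+5+1=31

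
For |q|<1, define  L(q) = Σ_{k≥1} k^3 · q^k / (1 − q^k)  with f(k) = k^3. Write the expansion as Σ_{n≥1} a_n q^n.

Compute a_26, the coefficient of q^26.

a_26 = 19782

n=26: 1·26 2·13 13·2 26·1  f→[1+8+2197+17576]=19782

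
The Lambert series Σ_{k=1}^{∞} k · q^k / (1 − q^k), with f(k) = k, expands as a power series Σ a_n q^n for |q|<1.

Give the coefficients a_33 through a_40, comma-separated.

[q^33] f(1)=1,f(3)=3,f(11)=11,f(33)=33 ⇒ 48
q^34  k|34↦f(k): 1:1 2:2 17:17 34:34  a_34=54
[q^35] f(1)=1,f(5)=5,f(7)=7,f(35)=35 ⇒ 48
q^36  k|36↦f(k): 1:1 2:2 3:3 4:4 6:6 9:9 12:12 18:18 36:36  a_36=91
d|37:{1,37}  Σf=1+37=38
n=38: 38·1 19·2 2·19 1·38  f→[38+19+2+1]=60
n=39: 39·1 13·3 3·13 1·39  f→[39+13+3+1]=56
[q^40] f(1)=1,f(2)=2,f(4)=4,f(5)=5,f(8)=8,f(10)=10,f(20)=20,f(40)=40 ⇒ 90

48, 54, 48, 91, 38, 60, 56, 90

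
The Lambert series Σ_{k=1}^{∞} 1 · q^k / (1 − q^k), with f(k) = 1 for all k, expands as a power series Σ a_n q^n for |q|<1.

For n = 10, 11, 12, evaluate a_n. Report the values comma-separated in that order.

4, 2, 6

d|10:{1,2,5,10}  Σf=1+1+1+1=4
q^11  k|11↦f(k): 1:1 11:1  a_11=2
q^12  k|12↦f(k): 1:1 2:1 3:1 4:1 6:1 12:1  a_12=6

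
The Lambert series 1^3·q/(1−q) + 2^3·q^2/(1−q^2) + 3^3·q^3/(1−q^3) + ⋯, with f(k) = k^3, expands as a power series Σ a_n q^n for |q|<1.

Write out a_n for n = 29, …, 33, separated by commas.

n=29: 29·1 1·29  f→[24389+1]=24390
d|30:{30,15,10,6,5,3,2,1}  Σf=27000+3375+1000+216+125+27+8+1=31752
q^31  k|31↦f(k): 31:29791 1:1  a_31=29792
q^32  k|32↦f(k): 32:32768 16:4096 8:512 4:64 2:8 1:1  a_32=37449
d|33:{1,3,11,33}  Σf=1+27+1331+35937=37296

24390, 31752, 29792, 37449, 37296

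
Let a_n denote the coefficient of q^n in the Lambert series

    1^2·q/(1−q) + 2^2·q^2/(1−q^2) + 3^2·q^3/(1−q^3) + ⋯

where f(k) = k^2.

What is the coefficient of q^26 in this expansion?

q^26  k|26↦f(k): 26:676 13:169 2:4 1:1  a_26=850

a_26 = 850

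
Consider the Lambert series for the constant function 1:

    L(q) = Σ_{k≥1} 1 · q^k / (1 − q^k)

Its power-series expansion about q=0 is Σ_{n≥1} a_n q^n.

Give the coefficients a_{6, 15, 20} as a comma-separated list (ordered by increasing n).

q^6  k|6↦f(k): 1:1 2:1 3:1 6:1  a_6=4
d|15:{15,5,3,1}  Σf=1+1+1+1=4
n=20: 1·20 2·10 4·5 5·4 10·2 20·1  f→[1+1+1+1+1+1]=6

4, 4, 6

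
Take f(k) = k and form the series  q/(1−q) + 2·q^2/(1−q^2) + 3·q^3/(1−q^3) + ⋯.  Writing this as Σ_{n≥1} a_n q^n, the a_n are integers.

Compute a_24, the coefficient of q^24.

a_24 = 60

q^24  k|24↦f(k): 24:24 12:12 8:8 6:6 4:4 3:3 2:2 1:1  a_24=60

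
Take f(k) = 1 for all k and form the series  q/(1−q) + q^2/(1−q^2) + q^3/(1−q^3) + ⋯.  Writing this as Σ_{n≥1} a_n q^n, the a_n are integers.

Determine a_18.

q^18  k|18↦f(k): 18:1 9:1 6:1 3:1 2:1 1:1  a_18=6

a_18 = 6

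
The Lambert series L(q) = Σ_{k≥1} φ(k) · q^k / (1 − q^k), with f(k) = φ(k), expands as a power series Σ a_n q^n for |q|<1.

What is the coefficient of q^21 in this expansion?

n=21: 1·21 3·7 7·3 21·1  φ→[1+2+6+12]=21

a_21 = 21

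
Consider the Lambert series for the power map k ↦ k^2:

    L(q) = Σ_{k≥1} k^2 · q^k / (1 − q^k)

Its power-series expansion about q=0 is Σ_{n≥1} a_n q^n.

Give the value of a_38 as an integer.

q^38  k|38↦f(k): 38:1444 19:361 2:4 1:1  a_38=1810

a_38 = 1810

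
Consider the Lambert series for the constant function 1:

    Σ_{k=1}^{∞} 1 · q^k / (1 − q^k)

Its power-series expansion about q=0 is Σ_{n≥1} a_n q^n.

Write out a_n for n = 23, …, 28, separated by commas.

2, 8, 3, 4, 4, 6

n=23: 23·1 1·23  f→[1+1]=2
d|24:{24,12,8,6,4,3,2,1}  Σf=1+1+1+1+1+1+1+1=8
q^25  k|25↦f(k): 1:1 5:1 25:1  a_25=3
n=26: 1·26 2·13 13·2 26·1  f→[1+1+1+1]=4
n=27: 1·27 3·9 9·3 27·1  f→[1+1+1+1]=4
n=28: 1·28 2·14 4·7 7·4 14·2 28·1  f→[1+1+1+1+1+1]=6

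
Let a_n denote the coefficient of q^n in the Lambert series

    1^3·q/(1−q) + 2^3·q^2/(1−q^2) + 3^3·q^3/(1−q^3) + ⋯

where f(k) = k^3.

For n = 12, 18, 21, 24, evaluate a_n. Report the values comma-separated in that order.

n=12: 1·12 2·6 3·4 4·3 6·2 12·1  f→[1+8+27+64+216+1728]=2044
n=18: 18·1 9·2 6·3 3·6 2·9 1·18  f→[5832+729+216+27+8+1]=6813
n=21: 1·21 3·7 7·3 21·1  f→[1+27+343+9261]=9632
q^24  k|24↦f(k): 1:1 2:8 3:27 4:64 6:216 8:512 12:1728 24:13824  a_24=16380

2044, 6813, 9632, 16380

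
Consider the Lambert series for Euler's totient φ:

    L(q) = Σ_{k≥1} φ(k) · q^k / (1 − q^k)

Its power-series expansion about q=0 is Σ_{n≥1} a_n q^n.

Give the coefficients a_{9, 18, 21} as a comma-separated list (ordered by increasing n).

q^9  k|9↦φ(k): 9:6 3:2 1:1  a_9=9
n=18: 1·18 2·9 3·6 6·3 9·2 18·1  φ→[1+1+2+2+6+6]=18
q^21  k|21↦φ(k): 1:1 3:2 7:6 21:12  a_21=21

9, 18, 21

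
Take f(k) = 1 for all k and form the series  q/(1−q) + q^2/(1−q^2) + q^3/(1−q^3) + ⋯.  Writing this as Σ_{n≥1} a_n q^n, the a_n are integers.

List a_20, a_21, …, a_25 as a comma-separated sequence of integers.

6, 4, 4, 2, 8, 3

q^20  k|20↦f(k): 1:1 2:1 4:1 5:1 10:1 20:1  a_20=6
n=21: 21·1 7·3 3·7 1·21  f→[1+1+1+1]=4
d|22:{1,2,11,22}  Σf=1+1+1+1=4
n=23: 1·23 23·1  f→[1+1]=2
[q^24] f(1)=1,f(2)=1,f(3)=1,f(4)=1,f(6)=1,f(8)=1,f(12)=1,f(24)=1 ⇒ 8
d|25:{25,5,1}  Σf=1+1+1=3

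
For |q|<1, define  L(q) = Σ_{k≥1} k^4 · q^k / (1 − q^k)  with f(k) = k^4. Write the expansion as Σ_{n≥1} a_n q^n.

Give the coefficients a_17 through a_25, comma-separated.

83522, 112931, 130322, 170898, 196964, 248914, 279842, 358258, 391251

d|17:{17,1}  Σf=83521+1=83522
d|18:{1,2,3,6,9,18}  Σf=1+16+81+1296+6561+104976=112931
q^19  k|19↦f(k): 1:1 19:130321  a_19=130322
[q^20] f(20)=160000,f(10)=10000,f(5)=625,f(4)=256,f(2)=16,f(1)=1 ⇒ 170898
[q^21] f(21)=194481,f(7)=2401,f(3)=81,f(1)=1 ⇒ 196964
n=22: 1·22 2·11 11·2 22·1  f→[1+16+14641+234256]=248914
[q^23] f(23)=279841,f(1)=1 ⇒ 279842
[q^24] f(24)=331776,f(12)=20736,f(8)=4096,f(6)=1296,f(4)=256,f(3)=81,f(2)=16,f(1)=1 ⇒ 358258
[q^25] f(1)=1,f(5)=625,f(25)=390625 ⇒ 391251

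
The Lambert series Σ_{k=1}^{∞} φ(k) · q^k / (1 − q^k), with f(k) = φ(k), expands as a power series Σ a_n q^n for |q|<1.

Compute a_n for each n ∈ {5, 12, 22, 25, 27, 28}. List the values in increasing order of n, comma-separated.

q^5  k|5↦φ(k): 5:4 1:1  a_5=5
q^12  k|12↦φ(k): 12:4 6:2 4:2 3:2 2:1 1:1  a_12=12
q^22  k|22↦φ(k): 1:1 2:1 11:10 22:10  a_22=22
d|25:{1,5,25}  Σφ=1+4+20=25
q^27  k|27↦φ(k): 27:18 9:6 3:2 1:1  a_27=27
[q^28] φ(28)=12,φ(14)=6,φ(7)=6,φ(4)=2,φ(2)=1,φ(1)=1 ⇒ 28

5, 12, 22, 25, 27, 28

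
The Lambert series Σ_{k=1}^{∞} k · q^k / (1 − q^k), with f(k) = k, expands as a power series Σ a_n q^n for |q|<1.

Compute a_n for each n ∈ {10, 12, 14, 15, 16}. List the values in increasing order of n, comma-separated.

18, 28, 24, 24, 31

n=10: 1·10 2·5 5·2 10·1  f→[1+2+5+10]=18
[q^12] f(1)=1,f(2)=2,f(3)=3,f(4)=4,f(6)=6,f(12)=12 ⇒ 28
[q^14] f(14)=14,f(7)=7,f(2)=2,f(1)=1 ⇒ 24
n=15: 15·1 5·3 3·5 1·15  f→[15+5+3+1]=24
d|16:{1,2,4,8,16}  Σf=1+2+4+8+16=31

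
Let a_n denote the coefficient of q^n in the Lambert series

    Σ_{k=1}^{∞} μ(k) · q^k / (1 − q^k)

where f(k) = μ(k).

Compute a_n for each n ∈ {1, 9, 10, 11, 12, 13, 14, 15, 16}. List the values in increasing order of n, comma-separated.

1, 0, 0, 0, 0, 0, 0, 0, 0

[q^1] μ(1)=1 ⇒ 1
d|9:{1,3,9}  Σμ=1+(-1)+0=0
n=10: 10·1 5·2 2·5 1·10  μ→[1+(-1)+(-1)+1]=0
[q^11] μ(11)=-1,μ(1)=1 ⇒ 0
n=12: 1·12 2·6 3·4 4·3 6·2 12·1  μ→[1+(-1)+(-1)+0+1+0]=0
[q^13] μ(13)=-1,μ(1)=1 ⇒ 0
[q^14] μ(1)=1,μ(2)=-1,μ(7)=-1,μ(14)=1 ⇒ 0
q^15  k|15↦μ(k): 15:1 5:-1 3:-1 1:1  a_15=0
d|16:{1,2,4,8,16}  Σμ=1+(-1)+0+0+0=0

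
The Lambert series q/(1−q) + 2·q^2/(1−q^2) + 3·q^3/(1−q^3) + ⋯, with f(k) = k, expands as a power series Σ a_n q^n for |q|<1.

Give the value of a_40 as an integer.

q^40  k|40↦f(k): 40:40 20:20 10:10 8:8 5:5 4:4 2:2 1:1  a_40=90

a_40 = 90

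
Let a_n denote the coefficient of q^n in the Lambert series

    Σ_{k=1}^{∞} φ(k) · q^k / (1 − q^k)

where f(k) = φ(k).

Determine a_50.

[q^50] φ(50)=20,φ(25)=20,φ(10)=4,φ(5)=4,φ(2)=1,φ(1)=1 ⇒ 50

a_50 = 50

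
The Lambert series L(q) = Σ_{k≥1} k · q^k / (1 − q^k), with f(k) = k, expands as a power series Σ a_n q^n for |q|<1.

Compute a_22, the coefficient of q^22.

a_22 = 36

d|22:{22,11,2,1}  Σf=22+11+2+1=36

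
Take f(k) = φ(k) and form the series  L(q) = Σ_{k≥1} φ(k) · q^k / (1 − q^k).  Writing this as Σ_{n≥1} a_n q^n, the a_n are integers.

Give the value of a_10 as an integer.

d|10:{1,2,5,10}  Σφ=1+1+4+4=10

a_10 = 10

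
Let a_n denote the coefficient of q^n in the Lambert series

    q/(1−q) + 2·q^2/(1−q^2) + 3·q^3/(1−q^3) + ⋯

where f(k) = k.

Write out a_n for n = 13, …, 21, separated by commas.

14, 24, 24, 31, 18, 39, 20, 42, 32

d|13:{13,1}  Σf=13+1=14
n=14: 14·1 7·2 2·7 1·14  f→[14+7+2+1]=24
[q^15] f(15)=15,f(5)=5,f(3)=3,f(1)=1 ⇒ 24
[q^16] f(16)=16,f(8)=8,f(4)=4,f(2)=2,f(1)=1 ⇒ 31
[q^17] f(17)=17,f(1)=1 ⇒ 18
d|18:{18,9,6,3,2,1}  Σf=18+9+6+3+2+1=39
d|19:{19,1}  Σf=19+1=20
q^20  k|20↦f(k): 20:20 10:10 5:5 4:4 2:2 1:1  a_20=42
q^21  k|21↦f(k): 21:21 7:7 3:3 1:1  a_21=32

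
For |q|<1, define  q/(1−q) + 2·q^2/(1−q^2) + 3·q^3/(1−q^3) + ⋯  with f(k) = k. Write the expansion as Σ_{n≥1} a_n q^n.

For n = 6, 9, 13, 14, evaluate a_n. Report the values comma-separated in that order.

12, 13, 14, 24

[q^6] f(6)=6,f(3)=3,f(2)=2,f(1)=1 ⇒ 12
d|9:{9,3,1}  Σf=9+3+1=13
n=13: 1·13 13·1  f→[1+13]=14
d|14:{1,2,7,14}  Σf=1+2+7+14=24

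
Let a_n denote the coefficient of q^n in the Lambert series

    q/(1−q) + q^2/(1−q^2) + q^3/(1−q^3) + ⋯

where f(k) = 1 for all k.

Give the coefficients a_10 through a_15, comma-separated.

[q^10] f(1)=1,f(2)=1,f(5)=1,f(10)=1 ⇒ 4
q^11  k|11↦f(k): 11:1 1:1  a_11=2
d|12:{12,6,4,3,2,1}  Σf=1+1+1+1+1+1=6
[q^13] f(1)=1,f(13)=1 ⇒ 2
d|14:{14,7,2,1}  Σf=1+1+1+1=4
q^15  k|15↦f(k): 15:1 5:1 3:1 1:1  a_15=4

4, 2, 6, 2, 4, 4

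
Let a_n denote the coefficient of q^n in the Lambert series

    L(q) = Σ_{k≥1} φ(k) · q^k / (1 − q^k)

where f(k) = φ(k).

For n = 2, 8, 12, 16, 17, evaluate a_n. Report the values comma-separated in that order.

[q^2] φ(1)=1,φ(2)=1 ⇒ 2
[q^8] φ(8)=4,φ(4)=2,φ(2)=1,φ(1)=1 ⇒ 8
d|12:{12,6,4,3,2,1}  Σφ=4+2+2+2+1+1=12
d|16:{1,2,4,8,16}  Σφ=1+1+2+4+8=16
[q^17] φ(17)=16,φ(1)=1 ⇒ 17

2, 8, 12, 16, 17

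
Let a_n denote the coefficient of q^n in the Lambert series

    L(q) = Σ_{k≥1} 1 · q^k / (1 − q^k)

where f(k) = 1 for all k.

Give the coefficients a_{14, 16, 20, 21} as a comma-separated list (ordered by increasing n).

4, 5, 6, 4

[q^14] f(1)=1,f(2)=1,f(7)=1,f(14)=1 ⇒ 4
n=16: 1·16 2·8 4·4 8·2 16·1  f→[1+1+1+1+1]=5
q^20  k|20↦f(k): 1:1 2:1 4:1 5:1 10:1 20:1  a_20=6
[q^21] f(21)=1,f(7)=1,f(3)=1,f(1)=1 ⇒ 4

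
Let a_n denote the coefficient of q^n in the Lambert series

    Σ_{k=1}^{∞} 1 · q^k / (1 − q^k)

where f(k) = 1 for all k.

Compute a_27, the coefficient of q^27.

d|27:{1,3,9,27}  Σf=1+1+1+1=4

a_27 = 4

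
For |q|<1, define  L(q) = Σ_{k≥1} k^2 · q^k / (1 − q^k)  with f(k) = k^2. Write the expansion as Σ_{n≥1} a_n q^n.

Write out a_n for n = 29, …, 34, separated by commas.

q^29  k|29↦f(k): 29:841 1:1  a_29=842
q^30  k|30↦f(k): 30:900 15:225 10:100 6:36 5:25 3:9 2:4 1:1  a_30=1300
d|31:{1,31}  Σf=1+961=962
n=32: 32·1 16·2 8·4 4·8 2·16 1·32  f→[1024+256+64+16+4+1]=1365
q^33  k|33↦f(k): 33:1089 11:121 3:9 1:1  a_33=1220
q^34  k|34↦f(k): 34:1156 17:289 2:4 1:1  a_34=1450

842, 1300, 962, 1365, 1220, 1450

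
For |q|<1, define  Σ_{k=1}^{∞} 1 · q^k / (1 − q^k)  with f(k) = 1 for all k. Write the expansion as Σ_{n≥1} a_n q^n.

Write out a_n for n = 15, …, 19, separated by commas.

4, 5, 2, 6, 2

q^15  k|15↦f(k): 15:1 5:1 3:1 1:1  a_15=4
d|16:{1,2,4,8,16}  Σf=1+1+1+1+1=5
n=17: 1·17 17·1  f→[1+1]=2
n=18: 1·18 2·9 3·6 6·3 9·2 18·1  f→[1+1+1+1+1+1]=6
[q^19] f(1)=1,f(19)=1 ⇒ 2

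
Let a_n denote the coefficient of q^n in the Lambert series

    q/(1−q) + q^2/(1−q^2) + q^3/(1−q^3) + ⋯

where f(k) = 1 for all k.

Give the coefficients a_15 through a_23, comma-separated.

q^15  k|15↦f(k): 1:1 3:1 5:1 15:1  a_15=4
[q^16] f(16)=1,f(8)=1,f(4)=1,f(2)=1,f(1)=1 ⇒ 5
n=17: 1·17 17·1  f→[1+1]=2
d|18:{18,9,6,3,2,1}  Σf=1+1+1+1+1+1=6
n=19: 19·1 1·19  f→[1+1]=2
n=20: 1·20 2·10 4·5 5·4 10·2 20·1  f→[1+1+1+1+1+1]=6
[q^21] f(21)=1,f(7)=1,f(3)=1,f(1)=1 ⇒ 4
d|22:{1,2,11,22}  Σf=1+1+1+1=4
d|23:{23,1}  Σf=1+1=2

4, 5, 2, 6, 2, 6, 4, 4, 2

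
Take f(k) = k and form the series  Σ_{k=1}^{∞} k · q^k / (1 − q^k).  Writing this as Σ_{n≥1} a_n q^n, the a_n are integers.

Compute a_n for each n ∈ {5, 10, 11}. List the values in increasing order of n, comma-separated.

6, 18, 12

d|5:{5,1}  Σf=5+1=6
n=10: 1·10 2·5 5·2 10·1  f→[1+2+5+10]=18
[q^11] f(1)=1,f(11)=11 ⇒ 12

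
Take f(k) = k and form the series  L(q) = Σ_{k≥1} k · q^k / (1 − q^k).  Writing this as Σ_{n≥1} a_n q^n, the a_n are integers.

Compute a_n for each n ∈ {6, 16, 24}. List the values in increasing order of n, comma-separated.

12, 31, 60

q^6  k|6↦f(k): 6:6 3:3 2:2 1:1  a_6=12
n=16: 1·16 2·8 4·4 8·2 16·1  f→[1+2+4+8+16]=31
[q^24] f(24)=24,f(12)=12,f(8)=8,f(6)=6,f(4)=4,f(3)=3,f(2)=2,f(1)=1 ⇒ 60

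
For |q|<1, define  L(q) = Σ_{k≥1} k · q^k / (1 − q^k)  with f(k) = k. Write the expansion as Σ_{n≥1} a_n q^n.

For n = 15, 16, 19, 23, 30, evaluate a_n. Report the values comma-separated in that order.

24, 31, 20, 24, 72

n=15: 15·1 5·3 3·5 1·15  f→[15+5+3+1]=24
[q^16] f(1)=1,f(2)=2,f(4)=4,f(8)=8,f(16)=16 ⇒ 31
q^19  k|19↦f(k): 19:19 1:1  a_19=20
d|23:{23,1}  Σf=23+1=24
[q^30] f(1)=1,f(2)=2,f(3)=3,f(5)=5,f(6)=6,f(10)=10,f(15)=15,f(30)=30 ⇒ 72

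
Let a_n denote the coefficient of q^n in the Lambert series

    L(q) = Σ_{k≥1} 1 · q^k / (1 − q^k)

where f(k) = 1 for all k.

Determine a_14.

d|14:{14,7,2,1}  Σf=1+1+1+1=4

a_14 = 4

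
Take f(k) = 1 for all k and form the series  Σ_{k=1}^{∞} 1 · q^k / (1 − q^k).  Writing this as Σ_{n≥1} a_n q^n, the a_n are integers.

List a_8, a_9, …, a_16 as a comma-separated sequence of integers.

n=8: 1·8 2·4 4·2 8·1  f→[1+1+1+1]=4
q^9  k|9↦f(k): 1:1 3:1 9:1  a_9=3
n=10: 1·10 2·5 5·2 10·1  f→[1+1+1+1]=4
n=11: 1·11 11·1  f→[1+1]=2
q^12  k|12↦f(k): 12:1 6:1 4:1 3:1 2:1 1:1  a_12=6
[q^13] f(1)=1,f(13)=1 ⇒ 2
d|14:{14,7,2,1}  Σf=1+1+1+1=4
n=15: 15·1 5·3 3·5 1·15  f→[1+1+1+1]=4
q^16  k|16↦f(k): 16:1 8:1 4:1 2:1 1:1  a_16=5

4, 3, 4, 2, 6, 2, 4, 4, 5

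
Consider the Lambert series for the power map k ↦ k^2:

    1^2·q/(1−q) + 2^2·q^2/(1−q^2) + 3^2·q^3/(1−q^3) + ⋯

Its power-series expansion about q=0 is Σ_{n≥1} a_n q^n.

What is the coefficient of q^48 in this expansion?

[q^48] f(1)=1,f(2)=4,f(3)=9,f(4)=16,f(6)=36,f(8)=64,f(12)=144,f(16)=256,f(24)=576,f(48)=2304 ⇒ 3410

a_48 = 3410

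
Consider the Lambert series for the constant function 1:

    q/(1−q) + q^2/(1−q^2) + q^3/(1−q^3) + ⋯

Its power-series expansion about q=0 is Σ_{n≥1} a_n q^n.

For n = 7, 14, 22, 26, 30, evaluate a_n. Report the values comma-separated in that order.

2, 4, 4, 4, 8

d|7:{7,1}  Σf=1+1=2
n=14: 14·1 7·2 2·7 1·14  f→[1+1+1+1]=4
q^22  k|22↦f(k): 1:1 2:1 11:1 22:1  a_22=4
d|26:{26,13,2,1}  Σf=1+1+1+1=4
[q^30] f(30)=1,f(15)=1,f(10)=1,f(6)=1,f(5)=1,f(3)=1,f(2)=1,f(1)=1 ⇒ 8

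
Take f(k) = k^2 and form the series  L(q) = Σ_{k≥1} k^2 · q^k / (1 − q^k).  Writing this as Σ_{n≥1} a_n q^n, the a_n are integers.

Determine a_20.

a_20 = 546

d|20:{1,2,4,5,10,20}  Σf=1+4+16+25+100+400=546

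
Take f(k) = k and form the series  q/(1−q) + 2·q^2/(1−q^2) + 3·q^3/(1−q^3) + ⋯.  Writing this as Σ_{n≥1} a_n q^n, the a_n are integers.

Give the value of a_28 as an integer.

a_28 = 56

d|28:{1,2,4,7,14,28}  Σf=1+2+4+7+14+28=56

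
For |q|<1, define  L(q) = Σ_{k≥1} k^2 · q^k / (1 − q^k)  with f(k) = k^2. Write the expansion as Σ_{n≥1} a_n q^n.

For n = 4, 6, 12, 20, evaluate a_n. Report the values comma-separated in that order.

21, 50, 210, 546

d|4:{1,2,4}  Σf=1+4+16=21
n=6: 6·1 3·2 2·3 1·6  f→[36+9+4+1]=50
[q^12] f(1)=1,f(2)=4,f(3)=9,f(4)=16,f(6)=36,f(12)=144 ⇒ 210
[q^20] f(1)=1,f(2)=4,f(4)=16,f(5)=25,f(10)=100,f(20)=400 ⇒ 546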